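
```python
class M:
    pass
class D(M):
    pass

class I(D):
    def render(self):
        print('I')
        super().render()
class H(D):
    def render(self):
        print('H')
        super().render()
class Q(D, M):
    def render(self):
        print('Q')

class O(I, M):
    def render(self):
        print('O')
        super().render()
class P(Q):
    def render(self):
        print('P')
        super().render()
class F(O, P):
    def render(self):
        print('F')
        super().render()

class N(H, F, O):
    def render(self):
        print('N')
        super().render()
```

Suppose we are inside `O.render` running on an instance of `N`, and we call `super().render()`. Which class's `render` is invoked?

L[N] = N + merge(L[H], L[F], L[O], [H F O])
  take H:  [H D M object] + [F O I P Q D M object] + [O I D M object] + [H F O]
  take F:  [D M object] + [F O I P Q D M object] + [O I D M object] + [F O]
  take O:  [D M object] + [O I P Q D M object] + [O I D M object] + [O]
  take I:  [D M object] + [I P Q D M object] + [I D M object]
  take P:  [D M object] + [P Q D M object] + [D M object]
  take Q:  [D M object] + [Q D M object] + [D M object]
  take D:  [D M object] + [D M object] + [D M object]
  take M:  [M object] + [M object] + [M object]
  take object:  [object] + [object] + [object]
MRO: N H F O I P Q D M object
super() in O.render on a N instance goes to the class after O in N's MRO: I.

I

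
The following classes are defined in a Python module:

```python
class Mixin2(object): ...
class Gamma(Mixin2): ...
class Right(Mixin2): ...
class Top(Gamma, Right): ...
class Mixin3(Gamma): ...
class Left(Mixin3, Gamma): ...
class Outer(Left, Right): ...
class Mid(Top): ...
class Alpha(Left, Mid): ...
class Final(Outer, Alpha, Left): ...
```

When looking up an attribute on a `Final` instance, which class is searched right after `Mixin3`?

L[Final] = Final + merge(L[Outer], L[Alpha], L[Left], [Outer Alpha Left])
  take Outer:  [Outer Left Mixin3 Gamma Right Mixin2 object] + [Alpha Left Mixin3 Mid Top Gamma Right Mixin2 object] + [Left Mixin3 Gamma Mixin2 object] + [Outer Alpha Left]
  take Alpha:  [Left Mixin3 Gamma Right Mixin2 object] + [Alpha Left Mixin3 Mid Top Gamma Right Mixin2 object] + [Left Mixin3 Gamma Mixin2 object] + [Alpha Left]
  take Left:  [Left Mixin3 Gamma Right Mixin2 object] + [Left Mixin3 Mid Top Gamma Right Mixin2 object] + [Left Mixin3 Gamma Mixin2 object] + [Left]
  take Mixin3:  [Mixin3 Gamma Right Mixin2 object] + [Mixin3 Mid Top Gamma Right Mixin2 object] + [Mixin3 Gamma Mixin2 object]
  take Mid:  [Gamma Right Mixin2 object] + [Mid Top Gamma Right Mixin2 object] + [Gamma Mixin2 object]
  take Top:  [Gamma Right Mixin2 object] + [Top Gamma Right Mixin2 object] + [Gamma Mixin2 object]
  take Gamma:  [Gamma Right Mixin2 object] + [Gamma Right Mixin2 object] + [Gamma Mixin2 object]
  take Right:  [Right Mixin2 object] + [Right Mixin2 object] + [Mixin2 object]
  take Mixin2:  [Mixin2 object] + [Mixin2 object] + [Mixin2 object]
  take object:  [object] + [object] + [object]
MRO: Final Outer Alpha Left Mixin3 Mid Top Gamma Right Mixin2 object
Mixin3 is at position 4; next is Mid.

Mid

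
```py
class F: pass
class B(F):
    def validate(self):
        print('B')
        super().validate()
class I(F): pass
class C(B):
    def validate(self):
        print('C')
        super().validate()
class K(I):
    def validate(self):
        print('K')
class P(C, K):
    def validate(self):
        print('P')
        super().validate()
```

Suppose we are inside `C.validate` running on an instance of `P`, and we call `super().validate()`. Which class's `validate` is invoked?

B

L[P] = P + merge(L[C], L[K], [C K])
  take C:  [C B F object] + [K I F object] + [C K]
  take B:  [B F object] + [K I F object] + [K]
  take K:  [F object] + [K I F object] + [K]
  take I:  [F object] + [I F object]
  take F:  [F object] + [F object]
  take object:  [object] + [object]
MRO: P C B K I F object
super() in C.validate on a P instance goes to the class after C in P's MRO: B.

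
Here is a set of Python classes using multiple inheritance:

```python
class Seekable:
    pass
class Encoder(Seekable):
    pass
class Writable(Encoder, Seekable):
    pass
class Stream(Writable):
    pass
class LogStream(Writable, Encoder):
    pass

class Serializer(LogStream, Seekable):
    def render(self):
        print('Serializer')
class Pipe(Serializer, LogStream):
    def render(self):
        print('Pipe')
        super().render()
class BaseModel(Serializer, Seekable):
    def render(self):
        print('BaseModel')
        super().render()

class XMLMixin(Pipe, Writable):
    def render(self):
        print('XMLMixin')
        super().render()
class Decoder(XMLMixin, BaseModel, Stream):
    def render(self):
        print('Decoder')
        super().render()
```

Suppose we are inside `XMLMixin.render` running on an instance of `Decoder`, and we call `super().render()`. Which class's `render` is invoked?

Pipe

L[Decoder] = Decoder + merge(L[XMLMixin], L[BaseModel], L[Stream], [XMLMixin BaseModel Stream])
  take XMLMixin:  [XMLMixin Pipe Serializer LogStream Writable Encoder Seekable object] + [BaseModel Serializer LogStream Writable Encoder Seekable object] + [Stream Writable Encoder Seekable object] + [XMLMixin BaseModel Stream]
  take Pipe:  [Pipe Serializer LogStream Writable Encoder Seekable object] + [BaseModel Serializer LogStream Writable Encoder Seekable object] + [Stream Writable Encoder Seekable object] + [BaseModel Stream]
  take BaseModel:  [Serializer LogStream Writable Encoder Seekable object] + [BaseModel Serializer LogStream Writable Encoder Seekable object] + [Stream Writable Encoder Seekable object] + [BaseModel Stream]
  take Serializer:  [Serializer LogStream Writable Encoder Seekable object] + [Serializer LogStream Writable Encoder Seekable object] + [Stream Writable Encoder Seekable object] + [Stream]
  take LogStream:  [LogStream Writable Encoder Seekable object] + [LogStream Writable Encoder Seekable object] + [Stream Writable Encoder Seekable object] + [Stream]
  take Stream:  [Writable Encoder Seekable object] + [Writable Encoder Seekable object] + [Stream Writable Encoder Seekable object] + [Stream]
  take Writable:  [Writable Encoder Seekable object] + [Writable Encoder Seekable object] + [Writable Encoder Seekable object]
  take Encoder:  [Encoder Seekable object] + [Encoder Seekable object] + [Encoder Seekable object]
  take Seekable:  [Seekable object] + [Seekable object] + [Seekable object]
  take object:  [object] + [object] + [object]
MRO: Decoder XMLMixin Pipe BaseModel Serializer LogStream Stream Writable Encoder Seekable object
super() in XMLMixin.render on a Decoder instance goes to the class after XMLMixin in Decoder's MRO: Pipe.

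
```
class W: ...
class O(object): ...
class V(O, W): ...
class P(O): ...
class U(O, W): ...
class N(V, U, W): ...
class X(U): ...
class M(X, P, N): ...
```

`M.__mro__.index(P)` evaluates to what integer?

L[M] = M + merge(L[X], L[P], L[N], [X P N])
  take X:  [X U O W object] + [P O object] + [N V U O W object] + [X P N]
  take P:  [U O W object] + [P O object] + [N V U O W object] + [P N]
  take N:  [U O W object] + [O object] + [N V U O W object] + [N]
  take V:  [U O W object] + [O object] + [V U O W object]
  take U:  [U O W object] + [O object] + [U O W object]
  take O:  [O W object] + [O object] + [O W object]
  take W:  [W object] + [object] + [W object]
  take object:  [object] + [object] + [object]
MRO: M X P N V U O W object
P sits at index 2.

2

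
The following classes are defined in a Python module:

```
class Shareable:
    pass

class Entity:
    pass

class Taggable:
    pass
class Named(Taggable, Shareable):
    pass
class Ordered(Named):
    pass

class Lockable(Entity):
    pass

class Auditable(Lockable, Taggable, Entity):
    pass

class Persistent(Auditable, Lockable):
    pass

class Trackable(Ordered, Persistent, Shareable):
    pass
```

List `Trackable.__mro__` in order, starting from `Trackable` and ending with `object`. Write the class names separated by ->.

L[Trackable] = Trackable + merge(L[Ordered], L[Persistent], L[Shareable], [Ordered Persistent Shareable])
  take Ordered:  [Ordered Named Taggable Shareable object] + [Persistent Auditable Lockable Taggable Entity object] + [Shareable object] + [Ordered Persistent Shareable]
  take Named:  [Named Taggable Shareable object] + [Persistent Auditable Lockable Taggable Entity object] + [Shareable object] + [Persistent Shareable]
  take Persistent:  [Taggable Shareable object] + [Persistent Auditable Lockable Taggable Entity object] + [Shareable object] + [Persistent Shareable]
  take Auditable:  [Taggable Shareable object] + [Auditable Lockable Taggable Entity object] + [Shareable object] + [Shareable]
  take Lockable:  [Taggable Shareable object] + [Lockable Taggable Entity object] + [Shareable object] + [Shareable]
  take Taggable:  [Taggable Shareable object] + [Taggable Entity object] + [Shareable object] + [Shareable]
  take Shareable:  [Shareable object] + [Entity object] + [Shareable object] + [Shareable]
  take Entity:  [object] + [Entity object] + [object]
  take object:  [object] + [object] + [object]

Trackable -> Ordered -> Named -> Persistent -> Auditable -> Lockable -> Taggable -> Shareable -> Entity -> object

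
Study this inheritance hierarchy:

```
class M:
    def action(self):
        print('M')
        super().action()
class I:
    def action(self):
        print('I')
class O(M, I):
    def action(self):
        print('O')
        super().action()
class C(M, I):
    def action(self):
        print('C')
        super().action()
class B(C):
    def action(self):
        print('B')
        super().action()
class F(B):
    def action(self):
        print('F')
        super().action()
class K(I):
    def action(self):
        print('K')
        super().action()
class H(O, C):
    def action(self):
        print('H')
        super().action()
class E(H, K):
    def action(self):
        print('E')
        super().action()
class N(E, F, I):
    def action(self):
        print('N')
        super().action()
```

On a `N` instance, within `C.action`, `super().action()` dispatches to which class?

L[N] = N + merge(L[E], L[F], L[I], [E F I])
  take E:  [E H O C M K I object] + [F B C M I object] + [I object] + [E F I]
  take H:  [H O C M K I object] + [F B C M I object] + [I object] + [F I]
  take O:  [O C M K I object] + [F B C M I object] + [I object] + [F I]
  take F:  [C M K I object] + [F B C M I object] + [I object] + [F I]
  take B:  [C M K I object] + [B C M I object] + [I object] + [I]
  take C:  [C M K I object] + [C M I object] + [I object] + [I]
  take M:  [M K I object] + [M I object] + [I object] + [I]
  take K:  [K I object] + [I object] + [I object] + [I]
  take I:  [I object] + [I object] + [I object] + [I]
  take object:  [object] + [object] + [object]
MRO: N E H O F B C M K I object
super() in C.action on a N instance goes to the class after C in N's MRO: M.

M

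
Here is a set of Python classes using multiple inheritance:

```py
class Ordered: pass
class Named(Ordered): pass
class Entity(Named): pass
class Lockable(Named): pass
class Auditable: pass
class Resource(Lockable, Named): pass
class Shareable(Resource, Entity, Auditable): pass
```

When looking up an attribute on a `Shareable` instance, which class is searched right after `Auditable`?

object

L[Shareable] = Shareable + merge(L[Resource], L[Entity], L[Auditable], [Resource Entity Auditable])
  take Resource:  [Resource Lockable Named Ordered object] + [Entity Named Ordered object] + [Auditable object] + [Resource Entity Auditable]
  take Lockable:  [Lockable Named Ordered object] + [Entity Named Ordered object] + [Auditable object] + [Entity Auditable]
  take Entity:  [Named Ordered object] + [Entity Named Ordered object] + [Auditable object] + [Entity Auditable]
  take Named:  [Named Ordered object] + [Named Ordered object] + [Auditable object] + [Auditable]
  take Ordered:  [Ordered object] + [Ordered object] + [Auditable object] + [Auditable]
  take Auditable:  [object] + [object] + [Auditable object] + [Auditable]
  take object:  [object] + [object] + [object]
MRO: Shareable Resource Lockable Entity Named Ordered Auditable object
Auditable is at position 6; next is object.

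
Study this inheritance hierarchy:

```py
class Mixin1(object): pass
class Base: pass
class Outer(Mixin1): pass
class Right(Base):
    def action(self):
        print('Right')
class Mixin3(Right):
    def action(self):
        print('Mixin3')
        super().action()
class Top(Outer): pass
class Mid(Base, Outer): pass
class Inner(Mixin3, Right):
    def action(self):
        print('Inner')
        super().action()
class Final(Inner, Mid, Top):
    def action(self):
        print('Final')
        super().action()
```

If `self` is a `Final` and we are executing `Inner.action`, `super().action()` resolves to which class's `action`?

Mixin3

L[Final] = Final + merge(L[Inner], L[Mid], L[Top], [Inner Mid Top])
  take Inner:  [Inner Mixin3 Right Base object] + [Mid Base Outer Mixin1 object] + [Top Outer Mixin1 object] + [Inner Mid Top]
  take Mixin3:  [Mixin3 Right Base object] + [Mid Base Outer Mixin1 object] + [Top Outer Mixin1 object] + [Mid Top]
  take Right:  [Right Base object] + [Mid Base Outer Mixin1 object] + [Top Outer Mixin1 object] + [Mid Top]
  take Mid:  [Base object] + [Mid Base Outer Mixin1 object] + [Top Outer Mixin1 object] + [Mid Top]
  take Base:  [Base object] + [Base Outer Mixin1 object] + [Top Outer Mixin1 object] + [Top]
  take Top:  [object] + [Outer Mixin1 object] + [Top Outer Mixin1 object] + [Top]
  take Outer:  [object] + [Outer Mixin1 object] + [Outer Mixin1 object]
  take Mixin1:  [object] + [Mixin1 object] + [Mixin1 object]
  take object:  [object] + [object] + [object]
MRO: Final Inner Mixin3 Right Mid Base Top Outer Mixin1 object
super() in Inner.action on a Final instance goes to the class after Inner in Final's MRO: Mixin3.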